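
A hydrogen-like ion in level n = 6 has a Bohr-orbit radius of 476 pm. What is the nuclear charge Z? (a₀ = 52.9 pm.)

r_n = n²a₀/Z ⇒ Z = n²a₀/r = 6² × 52.9 / 476 ≈ 4.00
Z = 4

4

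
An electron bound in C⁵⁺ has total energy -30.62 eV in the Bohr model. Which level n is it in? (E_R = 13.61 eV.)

4

E_n = −E_R Z²/n² ⇒ n² = E_R Z²/(−E_n) = 13.61 × 6² / 30.62 ≈ 16.00
n = 4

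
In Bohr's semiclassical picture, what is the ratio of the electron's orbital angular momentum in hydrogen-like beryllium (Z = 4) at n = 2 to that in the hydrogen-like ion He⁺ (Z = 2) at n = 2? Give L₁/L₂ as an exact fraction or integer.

L = nℏ is independent of Z.
L₁/L₂ = n₁/n₂ = 2/2 = 1

1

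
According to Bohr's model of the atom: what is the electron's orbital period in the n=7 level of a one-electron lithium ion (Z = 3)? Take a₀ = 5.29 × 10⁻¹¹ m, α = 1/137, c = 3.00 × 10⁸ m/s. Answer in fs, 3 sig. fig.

r = n²a₀/Z = 7²·5.29 × 10⁻¹¹/3 = 8.64 × 10⁻¹⁰ m
v = Zαc/n = 3·0.00730·3.00 × 10⁸/7 = 9.38 × 10⁵ m/s
T = 2πr/v = 5.78 × 10⁻¹⁵ s = 5.78 fs

5.78 fs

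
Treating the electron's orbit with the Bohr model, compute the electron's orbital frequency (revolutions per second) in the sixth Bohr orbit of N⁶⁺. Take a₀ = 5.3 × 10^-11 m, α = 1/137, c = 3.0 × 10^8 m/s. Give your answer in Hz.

r = n²a₀/Z = 2.7 × 10^-10 m, v = Zαc/n = 2.6 × 10^6 m/s
f = v/(2πr) = 1.5 × 10^15 Hz

1.5 × 10^15 Hz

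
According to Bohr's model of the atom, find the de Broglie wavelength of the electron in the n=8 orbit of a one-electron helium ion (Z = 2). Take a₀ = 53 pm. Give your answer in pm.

The Bohr quantisation condition is nλ = 2πr_n.
r_n = n²a₀/Z = 1700 pm
λ = 2πr_n/n = 2π·1700/8 = 1300 pm

1300 pm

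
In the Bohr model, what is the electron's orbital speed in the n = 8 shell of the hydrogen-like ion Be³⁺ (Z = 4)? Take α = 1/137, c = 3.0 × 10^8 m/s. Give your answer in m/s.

v_n = Zαc/n = 4 × 0.0073 × 3.0 × 10^8 / 8
    = 1.1 × 10^6 m/s

1.1 × 10^6 m/s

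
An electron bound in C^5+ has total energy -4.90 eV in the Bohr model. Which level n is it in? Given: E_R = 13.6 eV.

10

E_n = −E_R Z²/n² ⇒ n² = E_R Z²/(−E_n) = 13.6 × 6² / 4.90 ≈ 99.92
n = 10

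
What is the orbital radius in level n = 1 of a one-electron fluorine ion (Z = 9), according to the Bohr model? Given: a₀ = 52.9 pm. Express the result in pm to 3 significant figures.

r_n = n²a₀/Z = 1² × 52.9 / 9
    = 1 × 52.9 / 9 = 5.88 pm

5.88 pm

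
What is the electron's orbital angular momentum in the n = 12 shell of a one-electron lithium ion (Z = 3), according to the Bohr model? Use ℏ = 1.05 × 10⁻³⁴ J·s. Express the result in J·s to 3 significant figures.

1.26 × 10⁻³³ J·s

L_n = nℏ = 12 × 1.05 × 10⁻³⁴ = 1.26 × 10⁻³³ J·s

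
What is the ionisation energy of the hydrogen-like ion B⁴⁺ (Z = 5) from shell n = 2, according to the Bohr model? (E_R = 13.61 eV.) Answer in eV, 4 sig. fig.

85.06 eV

E_n = −E_R·Z²/n² = −13.61 × 5²/2² eV = -85.06 eV
Ionisation energy = −E_n = 85.06 eV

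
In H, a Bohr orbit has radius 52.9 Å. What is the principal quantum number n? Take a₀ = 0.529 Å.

10

r_n = n²a₀/Z ⇒ n² = rZ/a₀ = 52.9 × 1 / 0.529 ≈ 100.00
n = 10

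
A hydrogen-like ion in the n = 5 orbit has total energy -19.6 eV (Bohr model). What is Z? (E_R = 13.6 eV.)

6

E_n = −E_R Z²/n² ⇒ Z² = −E_n n²/E_R = 19.6 × 5² / 13.6 ≈ 36.03
Z = 6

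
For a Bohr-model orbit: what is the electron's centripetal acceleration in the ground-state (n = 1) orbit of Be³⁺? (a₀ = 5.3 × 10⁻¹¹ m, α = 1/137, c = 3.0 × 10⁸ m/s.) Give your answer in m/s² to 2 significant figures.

5.8 × 10²⁴ m/s²

r = n²a₀/Z = 1.3 × 10⁻¹¹ m, v = Zαc/n = 8.8 × 10⁶ m/s
a = v²/r = (8.8 × 10⁶)² / 1.3 × 10⁻¹¹ = 5.8 × 10²⁴ m/s²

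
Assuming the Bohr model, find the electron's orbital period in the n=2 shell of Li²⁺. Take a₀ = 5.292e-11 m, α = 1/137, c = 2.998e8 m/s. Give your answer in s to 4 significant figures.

1.351e-16 s

r = n²a₀/Z = 2²·5.292e-11/3 = 7.056e-11 m
v = Zαc/n = 3·0.007299·2.998e8/2 = 3.282e6 m/s
T = 2πr/v = 1.351e-16 s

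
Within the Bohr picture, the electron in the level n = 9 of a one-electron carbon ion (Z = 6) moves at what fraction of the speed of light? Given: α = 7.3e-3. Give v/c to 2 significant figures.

0.0049

v_n = Zαc/n, so v/c = Zα/n = 6 × 0.0073 / 9 = 0.0049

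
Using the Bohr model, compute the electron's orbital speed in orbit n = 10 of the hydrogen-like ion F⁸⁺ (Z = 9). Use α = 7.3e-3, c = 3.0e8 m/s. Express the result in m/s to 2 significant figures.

2.0e6 m/s

v_n = Zαc/n = 9 × 0.0073 × 3.0e8 / 10
    = 2.0e6 m/s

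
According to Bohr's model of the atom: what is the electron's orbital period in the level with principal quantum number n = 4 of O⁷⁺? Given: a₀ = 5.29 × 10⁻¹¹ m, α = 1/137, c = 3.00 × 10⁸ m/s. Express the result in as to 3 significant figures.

152 as

r = n²a₀/Z = 4²·5.29 × 10⁻¹¹/8 = 1.06 × 10⁻¹⁰ m
v = Zαc/n = 8·0.00730·3.00 × 10⁸/4 = 4.38 × 10⁶ m/s
T = 2πr/v = 1.52 × 10⁻¹⁶ s = 152 as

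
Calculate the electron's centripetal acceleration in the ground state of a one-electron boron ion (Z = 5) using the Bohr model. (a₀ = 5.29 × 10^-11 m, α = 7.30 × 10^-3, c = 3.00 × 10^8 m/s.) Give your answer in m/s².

1.13 × 10^25 m/s²

r = n²a₀/Z = 1.06 × 10^-11 m, v = Zαc/n = 1.09 × 10^7 m/s
a = v²/r = (1.09 × 10^7)² / 1.06 × 10^-11 = 1.13 × 10^25 m/s²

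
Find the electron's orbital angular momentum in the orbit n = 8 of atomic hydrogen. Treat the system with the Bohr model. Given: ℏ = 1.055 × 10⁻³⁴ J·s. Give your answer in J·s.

8.440 × 10⁻³⁴ J·s

L_n = nℏ = 8 × 1.055 × 10⁻³⁴ = 8.440 × 10⁻³⁴ J·s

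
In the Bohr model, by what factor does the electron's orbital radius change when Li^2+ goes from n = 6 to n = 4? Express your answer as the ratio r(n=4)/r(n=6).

r ∝ Z^-1 · n^2; with Z fixed, r ∝ n^2.
r(n=4)/r(n=6) = (4/6)^2 = 4/9

4/9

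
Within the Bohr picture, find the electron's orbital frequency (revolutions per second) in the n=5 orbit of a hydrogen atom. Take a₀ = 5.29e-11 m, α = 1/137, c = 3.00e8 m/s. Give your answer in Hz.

r = n²a₀/Z = 1.32e-9 m, v = Zαc/n = 4.38e5 m/s
f = v/(2πr) = 5.27e13 Hz

5.27e13 Hz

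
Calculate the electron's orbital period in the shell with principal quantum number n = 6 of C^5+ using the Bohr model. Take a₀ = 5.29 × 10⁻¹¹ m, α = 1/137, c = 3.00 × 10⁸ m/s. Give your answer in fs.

0.911 fs

r = n²a₀/Z = 6²·5.29 × 10⁻¹¹/6 = 3.17 × 10⁻¹⁰ m
v = Zαc/n = 6·0.00730·3.00 × 10⁸/6 = 2.19 × 10⁶ m/s
T = 2πr/v = 9.11 × 10⁻¹⁶ s = 0.911 fs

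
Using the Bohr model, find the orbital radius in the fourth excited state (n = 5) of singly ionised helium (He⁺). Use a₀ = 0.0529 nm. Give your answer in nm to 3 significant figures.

0.661 nm

r_n = n²a₀/Z = 5² × 0.0529 / 2
    = 25 × 0.0529 / 2 = 0.661 nm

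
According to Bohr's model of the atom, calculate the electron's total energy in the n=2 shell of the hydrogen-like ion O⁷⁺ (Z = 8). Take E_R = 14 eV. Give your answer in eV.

-220 eV

E_n = −E_R·Z²/n² = −14 × 8²/2² = -220 eV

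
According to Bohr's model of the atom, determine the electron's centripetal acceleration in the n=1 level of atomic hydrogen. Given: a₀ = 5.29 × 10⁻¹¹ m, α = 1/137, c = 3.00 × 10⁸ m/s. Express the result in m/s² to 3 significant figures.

9.06 × 10²² m/s²

r = n²a₀/Z = 5.29 × 10⁻¹¹ m, v = Zαc/n = 2.19 × 10⁶ m/s
a = v²/r = (2.19 × 10⁶)² / 5.29 × 10⁻¹¹ = 9.06 × 10²² m/s²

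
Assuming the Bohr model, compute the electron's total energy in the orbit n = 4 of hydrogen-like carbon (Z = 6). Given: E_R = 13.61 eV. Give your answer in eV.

E_n = −E_R·Z²/n² = −13.61 × 6²/4² = -30.62 eV

-30.62 eV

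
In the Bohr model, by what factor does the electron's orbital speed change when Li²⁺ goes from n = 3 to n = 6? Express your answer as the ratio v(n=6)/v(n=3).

v ∝ Z^1 · n^-1; with Z fixed, v ∝ n^-1.
v(n=6)/v(n=3) = (6/3)^-1 = 1/2

1/2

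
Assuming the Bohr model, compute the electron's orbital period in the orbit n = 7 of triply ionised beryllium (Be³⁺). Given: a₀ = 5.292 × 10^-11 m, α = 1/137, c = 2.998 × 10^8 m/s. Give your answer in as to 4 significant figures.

3257 as

r = n²a₀/Z = 7²·5.292 × 10^-11/4 = 6.483 × 10^-10 m
v = Zαc/n = 4·0.007299·2.998 × 10^8/7 = 1.250 × 10^6 m/s
T = 2πr/v = 3.257 × 10^-15 s = 3257 as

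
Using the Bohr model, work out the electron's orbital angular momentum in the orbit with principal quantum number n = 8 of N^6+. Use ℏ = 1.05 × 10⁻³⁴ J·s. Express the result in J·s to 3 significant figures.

8.40 × 10⁻³⁴ J·s

L_n = nℏ = 8 × 1.05 × 10⁻³⁴ = 8.40 × 10⁻³⁴ J·s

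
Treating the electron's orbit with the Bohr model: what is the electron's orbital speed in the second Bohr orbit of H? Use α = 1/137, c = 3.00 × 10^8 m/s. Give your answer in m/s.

v_n = Zαc/n = 1 × 0.00730 × 3.00 × 10^8 / 2
    = 1.09 × 10^6 m/s

1.09 × 10^6 m/s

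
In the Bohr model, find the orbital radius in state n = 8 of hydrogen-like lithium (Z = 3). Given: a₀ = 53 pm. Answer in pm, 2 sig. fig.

1100 pm

r_n = n²a₀/Z = 8² × 53 / 3
    = 64 × 53 / 3 = 1100 pm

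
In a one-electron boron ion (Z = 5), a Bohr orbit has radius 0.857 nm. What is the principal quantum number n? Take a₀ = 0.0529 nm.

r_n = n²a₀/Z ⇒ n² = rZ/a₀ = 0.857 × 5 / 0.0529 ≈ 81.00
n = 9

9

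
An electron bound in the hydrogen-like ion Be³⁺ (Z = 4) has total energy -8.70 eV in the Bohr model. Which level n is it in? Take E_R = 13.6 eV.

5

E_n = −E_R Z²/n² ⇒ n² = E_R Z²/(−E_n) = 13.6 × 4² / 8.70 ≈ 25.01
n = 5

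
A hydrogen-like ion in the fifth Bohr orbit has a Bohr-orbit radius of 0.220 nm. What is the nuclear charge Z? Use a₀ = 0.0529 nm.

6

r_n = n²a₀/Z ⇒ Z = n²a₀/r = 5² × 0.0529 / 0.220 ≈ 6.01
Z = 6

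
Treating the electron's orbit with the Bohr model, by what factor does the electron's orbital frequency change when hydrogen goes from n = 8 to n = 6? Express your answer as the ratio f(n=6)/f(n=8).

f ∝ Z^2 · n^-3; with Z fixed, f ∝ n^-3.
f(n=6)/f(n=8) = (6/8)^-3 = 64/27

64/27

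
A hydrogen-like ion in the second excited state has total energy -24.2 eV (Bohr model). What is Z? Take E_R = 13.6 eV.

4

E_n = −E_R Z²/n² ⇒ Z² = −E_n n²/E_R = 24.2 × 3² / 13.6 ≈ 16.01
Z = 4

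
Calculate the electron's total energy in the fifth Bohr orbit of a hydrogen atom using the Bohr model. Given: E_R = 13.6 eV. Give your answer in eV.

-0.544 eV

E_n = −E_R·Z²/n² = −13.6 × 1²/5² = -0.544 eV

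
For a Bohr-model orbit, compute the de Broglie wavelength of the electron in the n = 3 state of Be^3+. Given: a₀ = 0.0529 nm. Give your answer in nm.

The Bohr quantisation condition is nλ = 2πr_n.
r_n = n²a₀/Z = 0.119 nm
λ = 2πr_n/n = 2π·0.119/3 = 0.249 nm

0.249 nm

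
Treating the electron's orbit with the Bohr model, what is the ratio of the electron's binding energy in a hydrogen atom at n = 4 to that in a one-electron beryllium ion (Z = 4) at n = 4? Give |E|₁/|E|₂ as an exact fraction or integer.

|E| ∝ Z^2 · n^-2
|E|₁/|E|₂ = (1/4)^2 · (4/4)^-2 = 1/16

1/16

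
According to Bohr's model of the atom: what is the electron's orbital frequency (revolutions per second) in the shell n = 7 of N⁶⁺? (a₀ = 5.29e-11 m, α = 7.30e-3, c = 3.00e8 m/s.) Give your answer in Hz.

r = n²a₀/Z = 3.70e-10 m, v = Zαc/n = 2.19e6 m/s
f = v/(2πr) = 9.41e14 Hz

9.41e14 Hz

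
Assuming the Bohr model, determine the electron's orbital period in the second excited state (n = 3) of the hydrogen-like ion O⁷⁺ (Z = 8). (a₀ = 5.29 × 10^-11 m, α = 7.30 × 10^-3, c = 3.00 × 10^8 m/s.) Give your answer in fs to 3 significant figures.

r = n²a₀/Z = 3²·5.29 × 10^-11/8 = 5.95 × 10^-11 m
v = Zαc/n = 8·0.00730·3.00 × 10^8/3 = 5.84 × 10^6 m/s
T = 2πr/v = 6.40 × 10^-17 s = 0.0640 fs

0.0640 fs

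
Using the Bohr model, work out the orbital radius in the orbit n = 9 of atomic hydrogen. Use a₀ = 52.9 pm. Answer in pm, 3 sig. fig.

4280 pm

r_n = n²a₀/Z = 9² × 52.9 / 1
    = 81 × 52.9 / 1 = 4280 pm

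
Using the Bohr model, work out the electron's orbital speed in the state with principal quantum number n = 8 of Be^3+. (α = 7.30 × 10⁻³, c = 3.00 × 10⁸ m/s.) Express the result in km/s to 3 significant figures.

1100 km/s

v_n = Zαc/n = 4 × 0.00730 × 3.00 × 10⁸ / 8
    = 1100 km/s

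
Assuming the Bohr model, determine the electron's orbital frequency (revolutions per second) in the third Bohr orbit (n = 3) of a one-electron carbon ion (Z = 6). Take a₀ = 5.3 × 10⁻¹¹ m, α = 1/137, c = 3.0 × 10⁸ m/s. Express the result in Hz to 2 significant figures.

8.8 × 10¹⁵ Hz

r = n²a₀/Z = 8.0 × 10⁻¹¹ m, v = Zαc/n = 4.4 × 10⁶ m/s
f = v/(2πr) = 8.8 × 10¹⁵ Hz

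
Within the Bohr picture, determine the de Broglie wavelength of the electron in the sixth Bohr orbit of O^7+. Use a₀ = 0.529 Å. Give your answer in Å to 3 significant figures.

The Bohr quantisation condition is nλ = 2πr_n.
r_n = n²a₀/Z = 2.38 Å
λ = 2πr_n/n = 2π·2.38/6 = 2.49 Å

2.49 Å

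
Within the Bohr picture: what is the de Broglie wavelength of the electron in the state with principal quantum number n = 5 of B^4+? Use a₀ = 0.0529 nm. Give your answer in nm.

The Bohr quantisation condition is nλ = 2πr_n.
r_n = n²a₀/Z = 0.265 nm
λ = 2πr_n/n = 2π·0.265/5 = 0.332 nm

0.332 nm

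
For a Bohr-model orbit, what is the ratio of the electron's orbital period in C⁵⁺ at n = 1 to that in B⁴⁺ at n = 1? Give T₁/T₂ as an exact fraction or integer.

T ∝ Z^-2 · n^3
T₁/T₂ = (6/5)^-2 · (1/1)^3 = 25/36

25/36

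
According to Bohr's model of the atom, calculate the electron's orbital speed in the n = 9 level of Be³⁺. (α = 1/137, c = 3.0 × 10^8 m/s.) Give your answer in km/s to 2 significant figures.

v_n = Zαc/n = 4 × 0.0073 × 3.0 × 10^8 / 9
    = 970 km/s

970 km/s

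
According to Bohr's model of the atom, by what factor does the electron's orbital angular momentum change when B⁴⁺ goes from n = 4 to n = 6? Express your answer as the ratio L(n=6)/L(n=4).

3/2

L = nℏ depends only on n, so L ∝ n.
L(n=6)/L(n=4) = (6/4)^1 = 3/2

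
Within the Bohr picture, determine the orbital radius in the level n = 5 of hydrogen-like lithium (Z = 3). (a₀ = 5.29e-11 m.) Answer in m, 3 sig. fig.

4.41e-10 m

r_n = n²a₀/Z = 5² × 5.29e-11 / 3
    = 25 × 5.29e-11 / 3 = 4.41e-10 m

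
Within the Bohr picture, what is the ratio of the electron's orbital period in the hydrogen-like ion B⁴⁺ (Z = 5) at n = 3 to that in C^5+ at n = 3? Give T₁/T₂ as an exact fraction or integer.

T ∝ Z^-2 · n^3
T₁/T₂ = (5/6)^-2 · (3/3)^3 = 36/25

36/25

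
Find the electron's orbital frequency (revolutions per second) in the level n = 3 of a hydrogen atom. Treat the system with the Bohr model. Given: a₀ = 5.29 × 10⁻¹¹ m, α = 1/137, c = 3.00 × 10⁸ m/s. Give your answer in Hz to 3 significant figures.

2.44 × 10¹⁴ Hz

r = n²a₀/Z = 4.76 × 10⁻¹⁰ m, v = Zαc/n = 7.30 × 10⁵ m/s
f = v/(2πr) = 2.44 × 10¹⁴ Hz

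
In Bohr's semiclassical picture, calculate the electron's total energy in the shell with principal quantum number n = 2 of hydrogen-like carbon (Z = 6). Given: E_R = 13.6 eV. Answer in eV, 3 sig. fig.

-122 eV

E_n = −E_R·Z²/n² = −13.6 × 6²/2² = -122 eV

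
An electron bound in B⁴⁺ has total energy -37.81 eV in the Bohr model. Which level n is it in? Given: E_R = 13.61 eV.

E_n = −E_R Z²/n² ⇒ n² = E_R Z²/(−E_n) = 13.61 × 5² / 37.81 ≈ 9.00
n = 3

3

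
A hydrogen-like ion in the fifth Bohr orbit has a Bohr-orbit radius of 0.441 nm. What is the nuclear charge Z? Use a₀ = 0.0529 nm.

3

r_n = n²a₀/Z ⇒ Z = n²a₀/r = 5² × 0.0529 / 0.441 ≈ 3.00
Z = 3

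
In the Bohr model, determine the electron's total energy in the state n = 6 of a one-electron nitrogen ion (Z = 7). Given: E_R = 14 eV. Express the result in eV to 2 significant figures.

E_n = −E_R·Z²/n² = −14 × 7²/6² = -19 eV

-19 eV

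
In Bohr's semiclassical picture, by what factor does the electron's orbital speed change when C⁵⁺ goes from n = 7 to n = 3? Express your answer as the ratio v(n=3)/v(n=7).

v ∝ Z^1 · n^-1; with Z fixed, v ∝ n^-1.
v(n=3)/v(n=7) = (3/7)^-1 = 7/3

7/3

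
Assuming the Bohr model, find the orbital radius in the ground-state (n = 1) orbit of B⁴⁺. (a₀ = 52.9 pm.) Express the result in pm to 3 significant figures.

10.6 pm

r_n = n²a₀/Z = 1² × 52.9 / 5
    = 1 × 52.9 / 5 = 10.6 pm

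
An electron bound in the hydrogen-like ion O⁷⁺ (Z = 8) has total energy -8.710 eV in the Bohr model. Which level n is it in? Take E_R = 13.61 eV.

10

E_n = −E_R Z²/n² ⇒ n² = E_R Z²/(−E_n) = 13.61 × 8² / 8.710 ≈ 100.00
n = 10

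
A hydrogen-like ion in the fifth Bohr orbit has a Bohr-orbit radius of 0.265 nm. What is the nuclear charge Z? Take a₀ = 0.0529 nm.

r_n = n²a₀/Z ⇒ Z = n²a₀/r = 5² × 0.0529 / 0.265 ≈ 4.99
Z = 5

5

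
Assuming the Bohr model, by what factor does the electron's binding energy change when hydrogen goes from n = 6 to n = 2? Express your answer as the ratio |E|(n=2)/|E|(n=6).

9

|E| ∝ Z^2 · n^-2; with Z fixed, |E| ∝ n^-2.
|E|(n=2)/|E|(n=6) = (2/6)^-2 = 9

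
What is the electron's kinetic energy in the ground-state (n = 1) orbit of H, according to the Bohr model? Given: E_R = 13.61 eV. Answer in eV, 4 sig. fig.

13.61 eV

For a Coulomb orbit the virial theorem gives K = −E_n.
E_n = −E_R·Z²/n², so K = E_R·Z²/n² = 13.61 × 1²/1² = 13.61 eV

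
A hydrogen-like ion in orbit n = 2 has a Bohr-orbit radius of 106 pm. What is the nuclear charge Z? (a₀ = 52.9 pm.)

2

r_n = n²a₀/Z ⇒ Z = n²a₀/r = 2² × 52.9 / 106 ≈ 2.00
Z = 2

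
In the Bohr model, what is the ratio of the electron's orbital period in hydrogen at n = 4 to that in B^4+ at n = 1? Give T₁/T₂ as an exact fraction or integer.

1600

T ∝ Z^-2 · n^3
T₁/T₂ = (1/5)^-2 · (4/1)^3 = 1600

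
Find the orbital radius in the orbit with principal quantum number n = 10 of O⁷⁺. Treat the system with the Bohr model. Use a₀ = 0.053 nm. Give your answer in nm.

0.66 nm

r_n = n²a₀/Z = 10² × 0.053 / 8
    = 100 × 0.053 / 8 = 0.66 nm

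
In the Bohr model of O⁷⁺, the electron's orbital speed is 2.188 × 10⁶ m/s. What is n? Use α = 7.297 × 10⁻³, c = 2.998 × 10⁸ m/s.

v_n = Zαc/n ⇒ n = Zαc/v = 8 × 0.007297 × 2.998 × 10⁸ / 2.188 × 10⁶ ≈ 8.00
n = 8

8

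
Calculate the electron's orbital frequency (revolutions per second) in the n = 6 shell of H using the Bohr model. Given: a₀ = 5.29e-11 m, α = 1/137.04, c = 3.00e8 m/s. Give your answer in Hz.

3.05e13 Hz

r = n²a₀/Z = 1.90e-9 m, v = Zαc/n = 3.65e5 m/s
f = v/(2πr) = 3.05e13 Hz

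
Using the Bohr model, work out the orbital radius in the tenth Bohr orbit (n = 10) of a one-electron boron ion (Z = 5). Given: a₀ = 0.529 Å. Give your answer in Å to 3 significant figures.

r_n = n²a₀/Z = 10² × 0.529 / 5
    = 100 × 0.529 / 5 = 10.6 Å

10.6 Å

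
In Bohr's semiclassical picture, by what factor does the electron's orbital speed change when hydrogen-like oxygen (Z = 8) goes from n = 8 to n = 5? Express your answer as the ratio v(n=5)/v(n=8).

v ∝ Z^1 · n^-1; with Z fixed, v ∝ n^-1.
v(n=5)/v(n=8) = (5/8)^-1 = 8/5

8/5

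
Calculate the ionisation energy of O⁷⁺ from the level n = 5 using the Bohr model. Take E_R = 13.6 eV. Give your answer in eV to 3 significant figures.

34.8 eV

E_n = −E_R·Z²/n² = −13.6 × 8²/5² eV = -34.8 eV
Ionisation energy = −E_n = 34.8 eV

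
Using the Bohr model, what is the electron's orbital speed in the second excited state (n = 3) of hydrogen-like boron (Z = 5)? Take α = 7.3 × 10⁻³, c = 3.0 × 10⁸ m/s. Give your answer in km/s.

v_n = Zαc/n = 5 × 0.0073 × 3.0 × 10⁸ / 3
    = 3600 km/s

3600 km/s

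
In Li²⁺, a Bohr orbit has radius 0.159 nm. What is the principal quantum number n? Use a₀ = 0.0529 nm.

r_n = n²a₀/Z ⇒ n² = rZ/a₀ = 0.159 × 3 / 0.0529 ≈ 9.02
n = 3

3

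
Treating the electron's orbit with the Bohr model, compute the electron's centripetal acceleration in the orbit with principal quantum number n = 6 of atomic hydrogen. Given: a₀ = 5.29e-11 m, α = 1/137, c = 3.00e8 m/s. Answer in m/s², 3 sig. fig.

r = n²a₀/Z = 1.90e-9 m, v = Zαc/n = 3.65e5 m/s
a = v²/r = (3.65e5)² / 1.90e-9 = 6.99e19 m/s²

6.99e19 m/s²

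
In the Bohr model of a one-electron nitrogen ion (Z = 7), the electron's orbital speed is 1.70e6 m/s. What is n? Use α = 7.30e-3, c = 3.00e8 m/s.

9

v_n = Zαc/n ⇒ n = Zαc/v = 7 × 0.00730 × 3.00e8 / 1.70e6 ≈ 9.02
n = 9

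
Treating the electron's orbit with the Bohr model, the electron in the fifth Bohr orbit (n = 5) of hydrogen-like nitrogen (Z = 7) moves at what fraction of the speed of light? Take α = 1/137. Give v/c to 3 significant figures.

0.0102

v_n = Zαc/n, so v/c = Zα/n = 7 × 0.00730 / 5 = 0.0102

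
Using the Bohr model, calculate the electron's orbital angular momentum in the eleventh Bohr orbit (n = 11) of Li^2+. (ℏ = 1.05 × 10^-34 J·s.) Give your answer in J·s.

1.16 × 10^-33 J·s

L_n = nℏ = 11 × 1.05 × 10^-34 = 1.16 × 10^-33 J·s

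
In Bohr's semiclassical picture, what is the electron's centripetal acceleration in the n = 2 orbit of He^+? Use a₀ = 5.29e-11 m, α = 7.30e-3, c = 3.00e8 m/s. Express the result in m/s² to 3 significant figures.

r = n²a₀/Z = 1.06e-10 m, v = Zαc/n = 2.19e6 m/s
a = v²/r = (2.19e6)² / 1.06e-10 = 4.53e22 m/s²

4.53e22 m/s²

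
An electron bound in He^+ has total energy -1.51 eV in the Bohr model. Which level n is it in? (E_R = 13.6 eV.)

6

E_n = −E_R Z²/n² ⇒ n² = E_R Z²/(−E_n) = 13.6 × 2² / 1.51 ≈ 36.03
n = 6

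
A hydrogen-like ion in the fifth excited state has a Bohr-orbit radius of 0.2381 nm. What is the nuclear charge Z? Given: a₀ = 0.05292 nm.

8

r_n = n²a₀/Z ⇒ Z = n²a₀/r = 6² × 0.05292 / 0.2381 ≈ 8.00
Z = 8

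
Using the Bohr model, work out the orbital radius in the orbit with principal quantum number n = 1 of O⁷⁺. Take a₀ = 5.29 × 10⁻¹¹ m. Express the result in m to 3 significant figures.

r_n = n²a₀/Z = 1² × 5.29 × 10⁻¹¹ / 8
    = 1 × 5.29 × 10⁻¹¹ / 8 = 6.61 × 10⁻¹² m

6.61 × 10⁻¹² m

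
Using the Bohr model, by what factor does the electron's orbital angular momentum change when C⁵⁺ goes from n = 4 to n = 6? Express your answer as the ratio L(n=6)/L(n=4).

L = nℏ depends only on n, so L ∝ n.
L(n=6)/L(n=4) = (6/4)^1 = 3/2

3/2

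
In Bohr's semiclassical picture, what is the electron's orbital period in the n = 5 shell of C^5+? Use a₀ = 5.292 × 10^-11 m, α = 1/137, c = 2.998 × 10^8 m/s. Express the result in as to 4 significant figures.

527.6 as

r = n²a₀/Z = 5²·5.292 × 10^-11/6 = 2.205 × 10^-10 m
v = Zαc/n = 6·0.007299·2.998 × 10^8/5 = 2.626 × 10^6 m/s
T = 2πr/v = 5.276 × 10^-16 s = 527.6 as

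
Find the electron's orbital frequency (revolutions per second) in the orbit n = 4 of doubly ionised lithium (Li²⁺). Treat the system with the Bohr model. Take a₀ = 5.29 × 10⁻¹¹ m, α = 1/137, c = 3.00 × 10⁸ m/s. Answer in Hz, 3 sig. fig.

r = n²a₀/Z = 2.82 × 10⁻¹⁰ m, v = Zαc/n = 1.64 × 10⁶ m/s
f = v/(2πr) = 9.26 × 10¹⁴ Hz

9.26 × 10¹⁴ Hz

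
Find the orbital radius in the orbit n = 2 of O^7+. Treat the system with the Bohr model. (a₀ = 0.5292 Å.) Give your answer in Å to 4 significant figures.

r_n = n²a₀/Z = 2² × 0.5292 / 8
    = 4 × 0.5292 / 8 = 0.2646 Å

0.2646 Å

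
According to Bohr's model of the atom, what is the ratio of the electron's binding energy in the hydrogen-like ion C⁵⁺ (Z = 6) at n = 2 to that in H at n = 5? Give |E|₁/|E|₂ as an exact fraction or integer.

225

|E| ∝ Z^2 · n^-2
|E|₁/|E|₂ = (6/1)^2 · (2/5)^-2 = 225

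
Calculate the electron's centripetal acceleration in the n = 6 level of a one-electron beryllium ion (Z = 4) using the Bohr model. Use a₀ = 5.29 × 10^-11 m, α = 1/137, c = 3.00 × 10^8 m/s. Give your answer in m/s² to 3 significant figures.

r = n²a₀/Z = 4.76 × 10^-10 m, v = Zαc/n = 1.46 × 10^6 m/s
a = v²/r = (1.46 × 10^6)² / 4.76 × 10^-10 = 4.48 × 10^21 m/s²

4.48 × 10^21 m/s²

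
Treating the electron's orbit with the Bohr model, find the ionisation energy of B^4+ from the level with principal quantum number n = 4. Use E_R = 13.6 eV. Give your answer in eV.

E_n = −E_R·Z²/n² = −13.6 × 5²/4² eV = -21.2 eV
Ionisation energy = −E_n = 21.2 eV

21.2 eV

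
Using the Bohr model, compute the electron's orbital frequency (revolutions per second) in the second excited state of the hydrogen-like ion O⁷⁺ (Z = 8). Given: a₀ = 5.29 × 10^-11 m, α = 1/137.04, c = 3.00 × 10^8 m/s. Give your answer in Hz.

r = n²a₀/Z = 5.95 × 10^-11 m, v = Zαc/n = 5.84 × 10^6 m/s
f = v/(2πr) = 1.56 × 10^16 Hz

1.56 × 10^16 Hz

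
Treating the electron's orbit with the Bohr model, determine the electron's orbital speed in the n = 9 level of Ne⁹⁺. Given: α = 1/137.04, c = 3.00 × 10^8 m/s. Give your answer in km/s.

v_n = Zαc/n = 10 × 0.00730 × 3.00 × 10^8 / 9
    = 2430 km/s

2430 km/s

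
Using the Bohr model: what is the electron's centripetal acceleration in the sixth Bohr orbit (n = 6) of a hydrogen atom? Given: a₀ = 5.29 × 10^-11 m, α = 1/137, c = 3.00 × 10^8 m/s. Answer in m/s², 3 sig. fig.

r = n²a₀/Z = 1.90 × 10^-9 m, v = Zαc/n = 3.65 × 10^5 m/s
a = v²/r = (3.65 × 10^5)² / 1.90 × 10^-9 = 6.99 × 10^19 m/s²

6.99 × 10^19 m/s²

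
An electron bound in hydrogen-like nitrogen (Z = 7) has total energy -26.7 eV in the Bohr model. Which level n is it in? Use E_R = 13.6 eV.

E_n = −E_R Z²/n² ⇒ n² = E_R Z²/(−E_n) = 13.6 × 7² / 26.7 ≈ 24.96
n = 5

5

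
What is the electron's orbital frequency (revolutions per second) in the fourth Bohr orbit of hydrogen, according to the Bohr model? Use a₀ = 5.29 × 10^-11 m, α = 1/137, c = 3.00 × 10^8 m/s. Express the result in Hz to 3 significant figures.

1.03 × 10^14 Hz

r = n²a₀/Z = 8.46 × 10^-10 m, v = Zαc/n = 5.47 × 10^5 m/s
f = v/(2πr) = 1.03 × 10^14 Hz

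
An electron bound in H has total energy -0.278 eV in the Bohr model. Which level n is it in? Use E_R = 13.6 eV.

7

E_n = −E_R Z²/n² ⇒ n² = E_R Z²/(−E_n) = 13.6 × 1² / 0.278 ≈ 48.92
n = 7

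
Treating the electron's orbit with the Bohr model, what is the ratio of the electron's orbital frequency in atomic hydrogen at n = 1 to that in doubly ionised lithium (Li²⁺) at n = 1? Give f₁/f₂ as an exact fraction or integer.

f ∝ Z^2 · n^-3
f₁/f₂ = (1/3)^2 · (1/1)^-3 = 1/9

1/9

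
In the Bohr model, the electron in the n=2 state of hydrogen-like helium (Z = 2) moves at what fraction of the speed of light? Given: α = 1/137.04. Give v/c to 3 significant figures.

v_n = Zαc/n, so v/c = Zα/n = 2 × 0.00730 / 2 = 0.00730

0.00730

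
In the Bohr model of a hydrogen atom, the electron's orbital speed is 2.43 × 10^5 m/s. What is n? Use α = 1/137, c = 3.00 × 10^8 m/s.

v_n = Zαc/n ⇒ n = Zαc/v = 1 × 0.00730 × 3.00 × 10^8 / 2.43 × 10^5 ≈ 9.01
n = 9

9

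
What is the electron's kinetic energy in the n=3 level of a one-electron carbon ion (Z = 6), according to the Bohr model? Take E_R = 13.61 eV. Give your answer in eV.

For a Coulomb orbit the virial theorem gives K = −E_n.
E_n = −E_R·Z²/n², so K = E_R·Z²/n² = 13.61 × 6²/3² = 54.44 eV

54.44 eV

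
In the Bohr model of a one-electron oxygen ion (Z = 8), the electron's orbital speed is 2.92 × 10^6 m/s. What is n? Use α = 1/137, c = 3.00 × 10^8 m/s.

v_n = Zαc/n ⇒ n = Zαc/v = 8 × 0.00730 × 3.00 × 10^8 / 2.92 × 10^6 ≈ 6.00
n = 6

6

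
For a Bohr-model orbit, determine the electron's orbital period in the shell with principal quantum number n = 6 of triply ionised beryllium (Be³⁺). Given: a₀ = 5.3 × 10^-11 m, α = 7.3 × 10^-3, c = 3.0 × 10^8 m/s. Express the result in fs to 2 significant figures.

r = n²a₀/Z = 6²·5.3 × 10^-11/4 = 4.8 × 10^-10 m
v = Zαc/n = 4·0.0073·3.0 × 10^8/6 = 1.5 × 10^6 m/s
T = 2πr/v = 2.1 × 10^-15 s = 2.1 fs

2.1 fs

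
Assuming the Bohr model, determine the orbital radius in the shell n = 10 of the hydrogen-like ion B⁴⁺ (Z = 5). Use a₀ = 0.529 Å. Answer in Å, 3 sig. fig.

10.6 Å

r_n = n²a₀/Z = 10² × 0.529 / 5
    = 100 × 0.529 / 5 = 10.6 Å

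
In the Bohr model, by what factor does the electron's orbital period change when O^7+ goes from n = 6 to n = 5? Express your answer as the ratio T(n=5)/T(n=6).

125/216

T ∝ Z^-2 · n^3; with Z fixed, T ∝ n^3.
T(n=5)/T(n=6) = (5/6)^3 = 125/216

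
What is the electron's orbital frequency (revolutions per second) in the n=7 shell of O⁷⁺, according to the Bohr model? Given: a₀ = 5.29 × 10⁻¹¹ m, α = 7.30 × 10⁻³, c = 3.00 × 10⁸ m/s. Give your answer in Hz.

r = n²a₀/Z = 3.24 × 10⁻¹⁰ m, v = Zαc/n = 2.50 × 10⁶ m/s
f = v/(2πr) = 1.23 × 10¹⁵ Hz

1.23 × 10¹⁵ Hz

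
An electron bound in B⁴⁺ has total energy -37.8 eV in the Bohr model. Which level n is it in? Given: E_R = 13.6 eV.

3

E_n = −E_R Z²/n² ⇒ n² = E_R Z²/(−E_n) = 13.6 × 5² / 37.8 ≈ 8.99
n = 3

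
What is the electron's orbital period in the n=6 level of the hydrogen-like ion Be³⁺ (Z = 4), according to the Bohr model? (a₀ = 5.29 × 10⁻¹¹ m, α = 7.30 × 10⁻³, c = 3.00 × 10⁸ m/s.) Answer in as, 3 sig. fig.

r = n²a₀/Z = 6²·5.29 × 10⁻¹¹/4 = 4.76 × 10⁻¹⁰ m
v = Zαc/n = 4·0.00730·3.00 × 10⁸/6 = 1.46 × 10⁶ m/s
T = 2πr/v = 2.05 × 10⁻¹⁵ s = 2050 as

2050 as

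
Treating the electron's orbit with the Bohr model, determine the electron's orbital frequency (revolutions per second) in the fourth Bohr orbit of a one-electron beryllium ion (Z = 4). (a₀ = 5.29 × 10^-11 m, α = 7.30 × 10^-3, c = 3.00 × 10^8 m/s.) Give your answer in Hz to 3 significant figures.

r = n²a₀/Z = 2.12 × 10^-10 m, v = Zαc/n = 2.19 × 10^6 m/s
f = v/(2πr) = 1.65 × 10^15 Hz

1.65 × 10^15 Hz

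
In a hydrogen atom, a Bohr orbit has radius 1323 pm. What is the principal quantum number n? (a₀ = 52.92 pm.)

5

r_n = n²a₀/Z ⇒ n² = rZ/a₀ = 1323 × 1 / 52.92 ≈ 25.00
n = 5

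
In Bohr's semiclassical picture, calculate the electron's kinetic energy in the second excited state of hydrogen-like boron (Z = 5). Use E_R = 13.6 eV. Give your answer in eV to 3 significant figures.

37.8 eV

For a Coulomb orbit the virial theorem gives K = −E_n.
E_n = −E_R·Z²/n², so K = E_R·Z²/n² = 13.6 × 5²/3² = 37.8 eV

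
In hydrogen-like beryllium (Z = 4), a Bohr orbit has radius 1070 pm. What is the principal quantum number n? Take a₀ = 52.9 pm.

r_n = n²a₀/Z ⇒ n² = rZ/a₀ = 1070 × 4 / 52.9 ≈ 80.91
n = 9

9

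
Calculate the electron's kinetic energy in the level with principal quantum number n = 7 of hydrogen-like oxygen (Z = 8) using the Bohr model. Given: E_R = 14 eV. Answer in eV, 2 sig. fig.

18 eV

For a Coulomb orbit the virial theorem gives K = −E_n.
E_n = −E_R·Z²/n², so K = E_R·Z²/n² = 14 × 8²/7² = 18 eV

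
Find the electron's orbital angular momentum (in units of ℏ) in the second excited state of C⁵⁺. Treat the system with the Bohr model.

L_n = nℏ, so L/ℏ = n = 3.

3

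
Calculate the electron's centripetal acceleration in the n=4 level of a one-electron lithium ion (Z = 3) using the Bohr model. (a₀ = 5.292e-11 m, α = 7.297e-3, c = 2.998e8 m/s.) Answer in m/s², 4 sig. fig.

r = n²a₀/Z = 2.822e-10 m, v = Zαc/n = 1.641e6 m/s
a = v²/r = (1.641e6)² / 2.822e-10 = 9.538e21 m/s²

9.538e21 m/s²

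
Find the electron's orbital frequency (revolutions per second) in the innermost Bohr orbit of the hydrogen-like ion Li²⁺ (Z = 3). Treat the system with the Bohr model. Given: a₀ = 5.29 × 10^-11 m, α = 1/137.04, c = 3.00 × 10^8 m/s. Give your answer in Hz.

r = n²a₀/Z = 1.76 × 10^-11 m, v = Zαc/n = 6.57 × 10^6 m/s
f = v/(2πr) = 5.93 × 10^16 Hz

5.93 × 10^16 Hz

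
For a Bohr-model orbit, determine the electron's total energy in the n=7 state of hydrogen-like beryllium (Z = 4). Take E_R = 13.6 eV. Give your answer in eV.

-4.44 eV

E_n = −E_R·Z²/n² = −13.6 × 4²/7² = -4.44 eV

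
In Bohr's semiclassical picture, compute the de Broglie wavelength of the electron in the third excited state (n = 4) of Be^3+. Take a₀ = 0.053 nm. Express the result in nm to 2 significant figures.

The Bohr quantisation condition is nλ = 2πr_n.
r_n = n²a₀/Z = 0.21 nm
λ = 2πr_n/n = 2π·0.21/4 = 0.33 nm

0.33 nm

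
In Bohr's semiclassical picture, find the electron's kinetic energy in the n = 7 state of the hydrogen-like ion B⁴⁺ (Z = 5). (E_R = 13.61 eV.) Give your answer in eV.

For a Coulomb orbit the virial theorem gives K = −E_n.
E_n = −E_R·Z²/n², so K = E_R·Z²/n² = 13.61 × 5²/7² = 6.944 eV

6.944 eV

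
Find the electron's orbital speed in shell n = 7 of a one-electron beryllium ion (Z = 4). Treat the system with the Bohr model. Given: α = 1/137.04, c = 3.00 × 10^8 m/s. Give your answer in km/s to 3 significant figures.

1250 km/s

v_n = Zαc/n = 4 × 0.00730 × 3.00 × 10^8 / 7
    = 1250 km/s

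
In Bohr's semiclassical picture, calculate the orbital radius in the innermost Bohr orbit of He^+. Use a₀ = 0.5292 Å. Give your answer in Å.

r_n = n²a₀/Z = 1² × 0.5292 / 2
    = 1 × 0.5292 / 2 = 0.2646 Å

0.2646 Å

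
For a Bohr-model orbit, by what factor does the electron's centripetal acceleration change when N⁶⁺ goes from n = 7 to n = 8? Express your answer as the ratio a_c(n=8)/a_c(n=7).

a_c ∝ Z^3 · n^-4; with Z fixed, a_c ∝ n^-4.
a_c(n=8)/a_c(n=7) = (8/7)^-4 = 2401/4096

2401/4096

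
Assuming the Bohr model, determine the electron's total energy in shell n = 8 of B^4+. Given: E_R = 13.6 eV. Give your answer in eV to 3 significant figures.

E_n = −E_R·Z²/n² = −13.6 × 5²/8² = -5.31 eV

-5.31 eV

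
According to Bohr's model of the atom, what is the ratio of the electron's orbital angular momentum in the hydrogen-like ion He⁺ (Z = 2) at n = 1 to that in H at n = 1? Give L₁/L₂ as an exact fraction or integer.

L = nℏ is independent of Z.
L₁/L₂ = n₁/n₂ = 1/1 = 1

1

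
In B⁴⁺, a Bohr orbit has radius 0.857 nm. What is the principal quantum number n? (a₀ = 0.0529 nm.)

r_n = n²a₀/Z ⇒ n² = rZ/a₀ = 0.857 × 5 / 0.0529 ≈ 81.00
n = 9

9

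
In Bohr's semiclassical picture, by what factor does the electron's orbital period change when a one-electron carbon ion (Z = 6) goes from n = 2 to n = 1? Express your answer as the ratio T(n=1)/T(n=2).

T ∝ Z^-2 · n^3; with Z fixed, T ∝ n^3.
T(n=1)/T(n=2) = (1/2)^3 = 1/8

1/8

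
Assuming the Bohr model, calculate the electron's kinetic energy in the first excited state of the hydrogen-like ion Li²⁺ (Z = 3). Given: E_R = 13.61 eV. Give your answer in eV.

30.62 eV

For a Coulomb orbit the virial theorem gives K = −E_n.
E_n = −E_R·Z²/n², so K = E_R·Z²/n² = 13.61 × 3²/2² = 30.62 eV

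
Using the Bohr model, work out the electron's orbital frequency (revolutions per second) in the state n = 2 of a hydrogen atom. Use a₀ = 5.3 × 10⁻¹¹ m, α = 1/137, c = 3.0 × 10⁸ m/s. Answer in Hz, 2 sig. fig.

8.2 × 10¹⁴ Hz

r = n²a₀/Z = 2.1 × 10⁻¹⁰ m, v = Zαc/n = 1.1 × 10⁶ m/s
f = v/(2πr) = 8.2 × 10¹⁴ Hz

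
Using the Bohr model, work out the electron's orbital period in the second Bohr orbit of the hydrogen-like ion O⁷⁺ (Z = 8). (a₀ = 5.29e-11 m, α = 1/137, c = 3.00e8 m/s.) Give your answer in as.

r = n²a₀/Z = 2²·5.29e-11/8 = 2.65e-11 m
v = Zαc/n = 8·0.00730·3.00e8/2 = 8.76e6 m/s
T = 2πr/v = 1.90e-17 s = 19.0 as

19.0 as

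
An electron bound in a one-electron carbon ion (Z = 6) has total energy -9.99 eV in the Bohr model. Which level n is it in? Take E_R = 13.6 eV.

7

E_n = −E_R Z²/n² ⇒ n² = E_R Z²/(−E_n) = 13.6 × 6² / 9.99 ≈ 49.01
n = 7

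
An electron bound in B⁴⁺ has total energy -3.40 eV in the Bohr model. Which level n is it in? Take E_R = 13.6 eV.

10

E_n = −E_R Z²/n² ⇒ n² = E_R Z²/(−E_n) = 13.6 × 5² / 3.40 ≈ 100.00
n = 10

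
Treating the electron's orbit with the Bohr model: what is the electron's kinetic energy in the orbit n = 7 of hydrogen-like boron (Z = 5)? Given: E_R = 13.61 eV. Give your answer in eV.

For a Coulomb orbit the virial theorem gives K = −E_n.
E_n = −E_R·Z²/n², so K = E_R·Z²/n² = 13.61 × 5²/7² = 6.944 eV

6.944 eV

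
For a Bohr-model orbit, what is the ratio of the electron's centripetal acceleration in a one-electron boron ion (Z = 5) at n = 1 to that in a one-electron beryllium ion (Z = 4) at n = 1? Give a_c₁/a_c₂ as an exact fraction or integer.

125/64

a_c ∝ Z^3 · n^-4
a_c₁/a_c₂ = (5/4)^3 · (1/1)^-4 = 125/64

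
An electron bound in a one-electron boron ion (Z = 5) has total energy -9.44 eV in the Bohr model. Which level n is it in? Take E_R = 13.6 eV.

6

E_n = −E_R Z²/n² ⇒ n² = E_R Z²/(−E_n) = 13.6 × 5² / 9.44 ≈ 36.02
n = 6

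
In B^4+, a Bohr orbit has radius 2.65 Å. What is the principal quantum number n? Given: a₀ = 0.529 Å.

r_n = n²a₀/Z ⇒ n² = rZ/a₀ = 2.65 × 5 / 0.529 ≈ 25.05
n = 5

5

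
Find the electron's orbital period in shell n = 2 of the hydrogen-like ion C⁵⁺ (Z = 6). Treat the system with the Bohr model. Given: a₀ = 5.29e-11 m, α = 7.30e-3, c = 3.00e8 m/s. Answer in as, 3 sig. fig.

33.7 as

r = n²a₀/Z = 2²·5.29e-11/6 = 3.53e-11 m
v = Zαc/n = 6·0.00730·3.00e8/2 = 6.57e6 m/s
T = 2πr/v = 3.37e-17 s = 33.7 as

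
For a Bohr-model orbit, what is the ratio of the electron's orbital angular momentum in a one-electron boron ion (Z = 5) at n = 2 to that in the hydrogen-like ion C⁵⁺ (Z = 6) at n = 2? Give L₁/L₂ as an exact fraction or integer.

1

L = nℏ is independent of Z.
L₁/L₂ = n₁/n₂ = 2/2 = 1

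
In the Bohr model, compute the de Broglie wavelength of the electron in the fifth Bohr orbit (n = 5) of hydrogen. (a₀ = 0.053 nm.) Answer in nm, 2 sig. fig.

1.7 nm

The Bohr quantisation condition is nλ = 2πr_n.
r_n = n²a₀/Z = 1.3 nm
λ = 2πr_n/n = 2π·1.3/5 = 1.7 nm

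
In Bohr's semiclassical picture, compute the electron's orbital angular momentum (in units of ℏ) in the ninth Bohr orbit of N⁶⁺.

L_n = nℏ, so L/ℏ = n = 9.

9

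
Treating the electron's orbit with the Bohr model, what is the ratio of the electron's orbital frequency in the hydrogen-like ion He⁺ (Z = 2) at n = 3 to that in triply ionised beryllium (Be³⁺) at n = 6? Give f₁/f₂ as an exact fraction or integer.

2

f ∝ Z^2 · n^-3
f₁/f₂ = (2/4)^2 · (3/6)^-3 = 2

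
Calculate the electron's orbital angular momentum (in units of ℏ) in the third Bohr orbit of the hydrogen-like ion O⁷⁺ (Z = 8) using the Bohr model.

3

L_n = nℏ, so L/ℏ = n = 3.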